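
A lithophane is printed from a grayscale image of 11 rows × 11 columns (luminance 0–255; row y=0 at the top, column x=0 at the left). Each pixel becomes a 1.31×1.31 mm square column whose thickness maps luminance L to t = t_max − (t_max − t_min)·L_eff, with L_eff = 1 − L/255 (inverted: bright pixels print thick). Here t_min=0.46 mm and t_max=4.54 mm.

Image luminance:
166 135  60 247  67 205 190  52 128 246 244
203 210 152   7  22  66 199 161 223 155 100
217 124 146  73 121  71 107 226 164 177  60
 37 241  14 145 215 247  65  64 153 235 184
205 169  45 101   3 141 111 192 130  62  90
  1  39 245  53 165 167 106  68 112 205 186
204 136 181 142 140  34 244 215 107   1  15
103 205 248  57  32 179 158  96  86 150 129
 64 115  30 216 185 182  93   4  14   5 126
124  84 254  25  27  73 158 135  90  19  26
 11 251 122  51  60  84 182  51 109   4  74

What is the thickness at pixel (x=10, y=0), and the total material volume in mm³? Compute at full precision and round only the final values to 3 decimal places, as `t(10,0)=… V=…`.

span = t_max - t_min = 4.54 - 0.46 = 4.080
L(10,0) = 244, L_eff = 1 - 244/255 = 0.043137 (inverted)
t(10,0) = 4.54 - 4.080·0.043137 = 4.364
Σt over all 11·11 pixels = 292.94
V = pitch²·Σt = 1.31²·292.94 = 502.714

t(10,0)=4.364 V=502.714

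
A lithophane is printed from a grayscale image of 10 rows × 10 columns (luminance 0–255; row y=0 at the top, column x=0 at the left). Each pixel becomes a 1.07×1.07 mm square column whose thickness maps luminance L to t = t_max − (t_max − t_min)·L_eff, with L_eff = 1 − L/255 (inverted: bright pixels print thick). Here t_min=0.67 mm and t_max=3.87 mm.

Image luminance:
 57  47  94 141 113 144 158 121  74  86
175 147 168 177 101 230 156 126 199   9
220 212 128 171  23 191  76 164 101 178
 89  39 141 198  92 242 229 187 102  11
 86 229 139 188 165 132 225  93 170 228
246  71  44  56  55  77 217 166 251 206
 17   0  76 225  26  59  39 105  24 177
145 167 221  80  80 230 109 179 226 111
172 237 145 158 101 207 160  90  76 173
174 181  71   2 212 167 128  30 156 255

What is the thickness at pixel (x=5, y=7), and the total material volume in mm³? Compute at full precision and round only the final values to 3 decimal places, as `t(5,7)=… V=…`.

span = t_max - t_min = 3.87 - 0.67 = 3.200
L(5,7) = 230, L_eff = 1 - 230/255 = 0.098039 (inverted)
t(5,7) = 3.87 - 3.200·0.098039 = 3.556
Σt over all 10·10 pixels = 302257/1275 ≈ 237.0643137
V = pitch²·Σt = 1.07²·302257/1275 = 271.415

t(5,7)=3.556 V=271.415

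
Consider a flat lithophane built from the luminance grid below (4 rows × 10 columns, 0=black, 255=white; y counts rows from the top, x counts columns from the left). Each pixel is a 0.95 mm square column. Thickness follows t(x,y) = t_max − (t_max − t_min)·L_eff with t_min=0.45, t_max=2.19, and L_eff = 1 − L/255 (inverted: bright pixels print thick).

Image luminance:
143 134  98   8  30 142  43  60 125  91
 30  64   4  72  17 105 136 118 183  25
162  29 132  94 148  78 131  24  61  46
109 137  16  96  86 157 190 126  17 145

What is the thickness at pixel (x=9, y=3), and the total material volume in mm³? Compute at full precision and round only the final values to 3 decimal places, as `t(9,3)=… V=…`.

span = t_max - t_min = 2.19 - 0.45 = 1.740
L(9,3) = 145, L_eff = 1 - 145/255 = 0.431373 (inverted)
t(9,3) = 2.19 - 1.740·0.431373 = 1.439
Σt over all 4·10 pixels = 90624/2125 ≈ 42.6465882
V = pitch²·Σt = 0.95²·90624/2125 = 38.489

t(9,3)=1.439 V=38.489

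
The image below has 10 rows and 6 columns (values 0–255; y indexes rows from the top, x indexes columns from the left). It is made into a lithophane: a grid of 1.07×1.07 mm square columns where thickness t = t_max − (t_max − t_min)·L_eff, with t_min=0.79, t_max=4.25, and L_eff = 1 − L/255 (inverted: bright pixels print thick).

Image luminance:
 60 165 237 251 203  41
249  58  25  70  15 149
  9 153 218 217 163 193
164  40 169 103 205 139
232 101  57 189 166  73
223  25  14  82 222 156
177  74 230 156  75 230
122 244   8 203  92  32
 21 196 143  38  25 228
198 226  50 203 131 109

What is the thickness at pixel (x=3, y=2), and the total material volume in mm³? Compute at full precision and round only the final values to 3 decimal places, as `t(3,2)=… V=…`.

t(3,2)=3.734 V=179.276

span = t_max - t_min = 4.25 - 0.79 = 3.460
L(3,2) = 217, L_eff = 1 - 217/255 = 0.149020 (inverted)
t(3,2) = 4.25 - 3.460·0.149020 = 3.734
Σt over all 10·6 pixels = 1996481/12750 ≈ 156.5867451
V = pitch²·Σt = 1.07²·1996481/12750 = 179.276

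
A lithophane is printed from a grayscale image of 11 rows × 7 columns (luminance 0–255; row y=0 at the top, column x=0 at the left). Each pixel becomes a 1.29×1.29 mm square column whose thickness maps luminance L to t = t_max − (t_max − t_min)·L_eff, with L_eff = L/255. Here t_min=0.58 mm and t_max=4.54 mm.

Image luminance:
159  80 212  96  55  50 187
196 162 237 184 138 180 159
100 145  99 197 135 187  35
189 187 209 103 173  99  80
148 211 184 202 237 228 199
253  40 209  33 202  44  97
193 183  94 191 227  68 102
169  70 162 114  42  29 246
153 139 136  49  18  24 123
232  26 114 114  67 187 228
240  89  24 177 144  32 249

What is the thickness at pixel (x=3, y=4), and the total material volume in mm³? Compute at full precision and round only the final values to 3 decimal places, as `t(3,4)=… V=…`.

span = t_max - t_min = 4.54 - 0.58 = 3.960
L(3,4) = 202, L_eff = 202/255 = 0.792157
t(3,4) = 4.54 - 3.960·0.792157 = 1.403
Σt over all 11·7 pixels = 154913/850 ≈ 182.2505882
V = pitch²·Σt = 1.29²·154913/850 = 303.283

t(3,4)=1.403 V=303.283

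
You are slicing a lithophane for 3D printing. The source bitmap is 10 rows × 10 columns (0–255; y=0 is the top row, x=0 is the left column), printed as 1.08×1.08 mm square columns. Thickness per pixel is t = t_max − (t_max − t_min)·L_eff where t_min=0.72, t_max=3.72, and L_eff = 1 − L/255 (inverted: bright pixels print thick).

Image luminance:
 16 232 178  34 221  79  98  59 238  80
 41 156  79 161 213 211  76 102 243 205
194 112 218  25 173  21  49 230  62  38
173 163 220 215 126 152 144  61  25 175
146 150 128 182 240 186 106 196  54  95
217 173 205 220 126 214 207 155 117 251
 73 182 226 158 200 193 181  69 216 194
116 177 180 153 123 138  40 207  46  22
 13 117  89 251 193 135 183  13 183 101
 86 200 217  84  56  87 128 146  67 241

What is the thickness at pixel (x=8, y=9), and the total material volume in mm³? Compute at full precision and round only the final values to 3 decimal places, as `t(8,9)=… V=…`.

span = t_max - t_min = 3.72 - 0.72 = 3.000
L(8,9) = 67, L_eff = 1 - 67/255 = 0.737255 (inverted)
t(8,9) = 3.72 - 3.000·0.737255 = 1.508
Σt over all 10·10 pixels = 4054/17 ≈ 238.4705882
V = pitch²·Σt = 1.08²·4054/17 = 278.152

t(8,9)=1.508 V=278.152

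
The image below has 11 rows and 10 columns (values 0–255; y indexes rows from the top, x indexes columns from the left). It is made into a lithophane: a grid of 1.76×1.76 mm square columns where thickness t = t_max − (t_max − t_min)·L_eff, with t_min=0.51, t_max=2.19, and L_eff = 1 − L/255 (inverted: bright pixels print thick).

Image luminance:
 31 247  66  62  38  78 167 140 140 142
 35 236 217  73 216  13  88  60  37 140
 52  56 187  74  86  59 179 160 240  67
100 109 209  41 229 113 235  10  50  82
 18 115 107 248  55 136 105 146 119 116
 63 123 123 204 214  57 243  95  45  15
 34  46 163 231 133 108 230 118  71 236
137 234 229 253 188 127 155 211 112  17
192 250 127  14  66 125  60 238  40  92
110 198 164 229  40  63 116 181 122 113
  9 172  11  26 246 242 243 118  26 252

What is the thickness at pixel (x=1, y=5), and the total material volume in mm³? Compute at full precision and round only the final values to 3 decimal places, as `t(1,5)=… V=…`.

t(1,5)=1.320 V=455.994

span = t_max - t_min = 2.19 - 0.51 = 1.680
L(1,5) = 123, L_eff = 1 - 123/255 = 0.517647 (inverted)
t(1,5) = 2.19 - 1.680·0.517647 = 1.320
Σt over all 11·10 pixels = 625637/4250 ≈ 147.2087059
V = pitch²·Σt = 1.76²·625637/4250 = 455.994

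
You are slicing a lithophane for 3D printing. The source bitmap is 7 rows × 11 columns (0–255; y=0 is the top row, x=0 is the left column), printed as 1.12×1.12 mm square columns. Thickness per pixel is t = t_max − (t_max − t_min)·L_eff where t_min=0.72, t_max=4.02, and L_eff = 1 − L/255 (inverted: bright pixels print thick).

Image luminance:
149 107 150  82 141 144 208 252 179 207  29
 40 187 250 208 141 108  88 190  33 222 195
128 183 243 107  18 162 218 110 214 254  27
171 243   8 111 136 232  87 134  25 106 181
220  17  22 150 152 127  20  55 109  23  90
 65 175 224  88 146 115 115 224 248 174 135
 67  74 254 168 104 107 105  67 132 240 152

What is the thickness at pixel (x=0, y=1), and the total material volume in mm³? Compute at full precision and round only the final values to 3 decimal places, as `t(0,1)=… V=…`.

t(0,1)=1.238 V=241.164

span = t_max - t_min = 4.02 - 0.72 = 3.300
L(0,1) = 40, L_eff = 1 - 40/255 = 0.843137 (inverted)
t(0,1) = 4.02 - 3.300·0.843137 = 1.238
Σt over all 7·11 pixels = 81708/425 ≈ 192.2541176
V = pitch²·Σt = 1.12²·81708/425 = 241.164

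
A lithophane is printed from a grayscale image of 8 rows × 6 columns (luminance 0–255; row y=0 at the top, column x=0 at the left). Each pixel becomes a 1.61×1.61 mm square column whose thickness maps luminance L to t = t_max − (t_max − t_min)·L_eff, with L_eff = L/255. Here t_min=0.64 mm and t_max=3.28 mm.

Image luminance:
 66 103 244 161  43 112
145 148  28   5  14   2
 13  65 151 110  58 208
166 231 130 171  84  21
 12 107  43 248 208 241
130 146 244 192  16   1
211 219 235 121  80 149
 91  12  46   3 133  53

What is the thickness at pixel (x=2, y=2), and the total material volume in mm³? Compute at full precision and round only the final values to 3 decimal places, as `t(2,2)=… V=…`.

span = t_max - t_min = 3.28 - 0.64 = 2.640
L(2,2) = 151, L_eff = 151/255 = 0.592157
t(2,2) = 3.28 - 2.640·0.592157 = 1.717
Σt over all 8·6 pixels = 43064/425 ≈ 101.3270588
V = pitch²·Σt = 1.61²·43064/425 = 262.650

t(2,2)=1.717 V=262.650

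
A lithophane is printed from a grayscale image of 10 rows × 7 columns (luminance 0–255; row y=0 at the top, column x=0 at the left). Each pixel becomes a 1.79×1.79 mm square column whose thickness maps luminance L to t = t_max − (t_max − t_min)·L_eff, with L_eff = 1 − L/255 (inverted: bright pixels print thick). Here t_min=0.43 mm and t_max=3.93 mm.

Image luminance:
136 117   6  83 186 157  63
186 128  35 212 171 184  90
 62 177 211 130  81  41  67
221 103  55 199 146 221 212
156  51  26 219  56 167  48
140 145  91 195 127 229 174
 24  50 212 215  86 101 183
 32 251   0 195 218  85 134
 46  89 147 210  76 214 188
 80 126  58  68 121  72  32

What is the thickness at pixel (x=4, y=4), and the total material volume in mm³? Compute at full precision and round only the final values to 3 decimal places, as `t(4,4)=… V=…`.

span = t_max - t_min = 3.93 - 0.43 = 3.500
L(4,4) = 56, L_eff = 1 - 56/255 = 0.780392 (inverted)
t(4,4) = 3.93 - 3.500·0.780392 = 1.199
Σt over all 10·7 pixels = 2569/17 ≈ 151.1176471
V = pitch²·Σt = 1.79²·2569/17 = 484.196

t(4,4)=1.199 V=484.196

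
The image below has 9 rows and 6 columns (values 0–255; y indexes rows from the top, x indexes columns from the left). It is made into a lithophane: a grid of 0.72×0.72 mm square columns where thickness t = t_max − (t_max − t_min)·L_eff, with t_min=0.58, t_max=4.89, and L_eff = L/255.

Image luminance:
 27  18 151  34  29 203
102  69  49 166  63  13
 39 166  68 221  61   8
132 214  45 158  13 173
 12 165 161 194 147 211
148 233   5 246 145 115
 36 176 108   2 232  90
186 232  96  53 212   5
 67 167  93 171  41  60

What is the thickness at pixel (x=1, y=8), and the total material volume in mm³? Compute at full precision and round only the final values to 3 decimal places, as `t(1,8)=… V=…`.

t(1,8)=2.067 V=84.045

span = t_max - t_min = 4.89 - 0.58 = 4.310
L(1,8) = 167, L_eff = 167/255 = 0.654902
t(1,8) = 4.89 - 4.310·0.654902 = 2.067
Σt over all 9·6 pixels = 4134169/25500 ≈ 162.1242745
V = pitch²·Σt = 0.72²·4134169/25500 = 84.045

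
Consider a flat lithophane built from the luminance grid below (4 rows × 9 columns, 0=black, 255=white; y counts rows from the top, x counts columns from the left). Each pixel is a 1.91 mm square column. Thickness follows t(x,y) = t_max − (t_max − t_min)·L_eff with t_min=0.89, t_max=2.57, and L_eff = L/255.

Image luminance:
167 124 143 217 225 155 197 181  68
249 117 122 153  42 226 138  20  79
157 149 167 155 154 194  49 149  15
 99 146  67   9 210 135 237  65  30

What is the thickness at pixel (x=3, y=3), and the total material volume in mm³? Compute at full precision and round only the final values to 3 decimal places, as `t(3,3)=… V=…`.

span = t_max - t_min = 2.57 - 0.89 = 1.680
L(3,3) = 9, L_eff = 9/255 = 0.035294
t(3,3) = 2.57 - 1.680·0.035294 = 2.511
Σt over all 4·9 pixels = 25853/425 ≈ 60.8305882
V = pitch²·Σt = 1.91²·25853/425 = 221.916

t(3,3)=2.511 V=221.916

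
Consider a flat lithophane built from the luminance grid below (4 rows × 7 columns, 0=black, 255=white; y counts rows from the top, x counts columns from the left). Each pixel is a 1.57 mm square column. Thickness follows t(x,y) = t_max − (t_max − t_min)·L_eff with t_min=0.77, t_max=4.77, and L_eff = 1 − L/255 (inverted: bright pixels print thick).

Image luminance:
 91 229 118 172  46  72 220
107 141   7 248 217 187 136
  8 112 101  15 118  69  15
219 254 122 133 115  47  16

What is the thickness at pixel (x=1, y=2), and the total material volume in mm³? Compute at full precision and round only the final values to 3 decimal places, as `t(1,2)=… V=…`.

t(1,2)=2.527 V=182.091

span = t_max - t_min = 4.77 - 0.77 = 4.000
L(1,2) = 112, L_eff = 1 - 112/255 = 0.560784 (inverted)
t(1,2) = 4.77 - 4.000·0.560784 = 2.527
Σt over all 4·7 pixels = 94189/1275 ≈ 73.8737255
V = pitch²·Σt = 1.57²·94189/1275 = 182.091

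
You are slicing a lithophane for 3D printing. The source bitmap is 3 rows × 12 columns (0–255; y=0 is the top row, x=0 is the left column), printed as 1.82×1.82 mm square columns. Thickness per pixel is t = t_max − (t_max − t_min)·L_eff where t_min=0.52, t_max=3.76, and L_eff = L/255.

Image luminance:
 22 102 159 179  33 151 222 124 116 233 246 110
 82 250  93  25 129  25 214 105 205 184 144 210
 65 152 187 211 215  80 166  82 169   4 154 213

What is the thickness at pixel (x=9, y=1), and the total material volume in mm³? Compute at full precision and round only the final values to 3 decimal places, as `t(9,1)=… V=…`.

t(9,1)=1.422 V=235.364

span = t_max - t_min = 3.76 - 0.52 = 3.240
L(9,1) = 184, L_eff = 184/255 = 0.721569
t(9,1) = 3.76 - 3.240·0.721569 = 1.422
Σt over all 3·12 pixels = 150993/2125 ≈ 71.0555294
V = pitch²·Σt = 1.82²·150993/2125 = 235.364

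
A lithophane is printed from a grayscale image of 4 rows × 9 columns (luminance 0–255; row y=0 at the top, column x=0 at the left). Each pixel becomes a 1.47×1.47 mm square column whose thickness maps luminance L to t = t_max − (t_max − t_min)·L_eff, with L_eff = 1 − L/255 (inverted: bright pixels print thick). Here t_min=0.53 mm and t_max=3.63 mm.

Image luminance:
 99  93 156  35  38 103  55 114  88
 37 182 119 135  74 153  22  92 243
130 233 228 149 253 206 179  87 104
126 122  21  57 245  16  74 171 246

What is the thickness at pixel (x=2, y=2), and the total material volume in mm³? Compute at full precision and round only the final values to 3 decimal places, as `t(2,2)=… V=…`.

span = t_max - t_min = 3.63 - 0.53 = 3.100
L(2,2) = 228, L_eff = 1 - 228/255 = 0.105882 (inverted)
t(2,2) = 3.63 - 3.100·0.105882 = 3.302
Σt over all 4·9 pixels = 62563/850 ≈ 73.6035294
V = pitch²·Σt = 1.47²·62563/850 = 159.050

t(2,2)=3.302 V=159.050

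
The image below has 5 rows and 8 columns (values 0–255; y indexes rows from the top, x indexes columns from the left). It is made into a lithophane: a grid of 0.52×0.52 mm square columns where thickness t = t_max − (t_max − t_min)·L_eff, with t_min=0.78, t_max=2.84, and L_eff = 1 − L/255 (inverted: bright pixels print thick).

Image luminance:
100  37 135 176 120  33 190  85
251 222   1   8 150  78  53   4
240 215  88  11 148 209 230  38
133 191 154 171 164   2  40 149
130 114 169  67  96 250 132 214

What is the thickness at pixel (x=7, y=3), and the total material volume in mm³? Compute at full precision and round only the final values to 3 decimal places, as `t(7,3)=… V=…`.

t(7,3)=1.984 V=19.354

span = t_max - t_min = 2.84 - 0.78 = 2.060
L(7,3) = 149, L_eff = 1 - 149/255 = 0.415686 (inverted)
t(7,3) = 2.84 - 2.060·0.415686 = 1.984
Σt over all 5·8 pixels = 71.576
V = pitch²·Σt = 0.52²·71.576 = 19.354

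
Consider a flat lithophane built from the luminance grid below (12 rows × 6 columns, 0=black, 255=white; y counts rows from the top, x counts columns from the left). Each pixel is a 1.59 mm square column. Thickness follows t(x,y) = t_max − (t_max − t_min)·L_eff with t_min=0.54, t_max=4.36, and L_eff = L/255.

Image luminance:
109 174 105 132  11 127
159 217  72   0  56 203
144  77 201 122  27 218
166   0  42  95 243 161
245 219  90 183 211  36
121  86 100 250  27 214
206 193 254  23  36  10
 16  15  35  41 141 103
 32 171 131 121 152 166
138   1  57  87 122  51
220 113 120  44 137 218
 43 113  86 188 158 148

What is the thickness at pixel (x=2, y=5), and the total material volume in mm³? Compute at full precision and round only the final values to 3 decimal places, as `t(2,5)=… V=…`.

span = t_max - t_min = 4.36 - 0.54 = 3.820
L(2,5) = 100, L_eff = 100/255 = 0.392157
t(2,5) = 4.36 - 3.820·0.392157 = 2.862
Σt over all 12·6 pixels = 2372677/12750 ≈ 186.0923137
V = pitch²·Σt = 1.59²·2372677/12750 = 470.460

t(2,5)=2.862 V=470.460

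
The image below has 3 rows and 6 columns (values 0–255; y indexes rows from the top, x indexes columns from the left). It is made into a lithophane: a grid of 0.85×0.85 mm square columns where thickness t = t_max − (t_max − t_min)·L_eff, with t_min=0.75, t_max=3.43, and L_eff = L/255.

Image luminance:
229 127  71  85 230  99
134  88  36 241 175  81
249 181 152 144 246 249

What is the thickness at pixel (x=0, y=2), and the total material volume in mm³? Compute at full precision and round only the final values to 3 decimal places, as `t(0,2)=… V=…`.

span = t_max - t_min = 3.43 - 0.75 = 2.680
L(0,2) = 249, L_eff = 249/255 = 0.976471
t(0,2) = 3.43 - 2.680·0.976471 = 0.813
Σt over all 3·6 pixels = 136569/4250 ≈ 32.1338824
V = pitch²·Σt = 0.85²·136569/4250 = 23.217

t(0,2)=0.813 V=23.217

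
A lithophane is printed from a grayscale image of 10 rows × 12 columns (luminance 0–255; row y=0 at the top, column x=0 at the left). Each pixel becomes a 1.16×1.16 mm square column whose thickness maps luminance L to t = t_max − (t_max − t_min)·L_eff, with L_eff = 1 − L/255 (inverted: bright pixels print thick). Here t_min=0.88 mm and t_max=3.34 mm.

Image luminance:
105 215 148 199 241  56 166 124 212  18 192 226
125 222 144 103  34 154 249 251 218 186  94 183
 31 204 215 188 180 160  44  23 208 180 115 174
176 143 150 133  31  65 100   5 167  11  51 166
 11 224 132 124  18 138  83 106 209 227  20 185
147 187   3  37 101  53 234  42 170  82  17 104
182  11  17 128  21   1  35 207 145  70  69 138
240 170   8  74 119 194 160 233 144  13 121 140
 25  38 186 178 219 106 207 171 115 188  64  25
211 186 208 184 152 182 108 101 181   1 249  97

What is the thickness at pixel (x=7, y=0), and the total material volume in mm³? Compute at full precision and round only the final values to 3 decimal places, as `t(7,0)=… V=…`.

t(7,0)=2.076 V=342.796

span = t_max - t_min = 3.34 - 0.88 = 2.460
L(7,0) = 124, L_eff = 1 - 124/255 = 0.513725 (inverted)
t(7,0) = 3.34 - 2.460·0.513725 = 2.076
Σt over all 10·12 pixels = 1082701/4250 ≈ 254.7531765
V = pitch²·Σt = 1.16²·1082701/4250 = 342.796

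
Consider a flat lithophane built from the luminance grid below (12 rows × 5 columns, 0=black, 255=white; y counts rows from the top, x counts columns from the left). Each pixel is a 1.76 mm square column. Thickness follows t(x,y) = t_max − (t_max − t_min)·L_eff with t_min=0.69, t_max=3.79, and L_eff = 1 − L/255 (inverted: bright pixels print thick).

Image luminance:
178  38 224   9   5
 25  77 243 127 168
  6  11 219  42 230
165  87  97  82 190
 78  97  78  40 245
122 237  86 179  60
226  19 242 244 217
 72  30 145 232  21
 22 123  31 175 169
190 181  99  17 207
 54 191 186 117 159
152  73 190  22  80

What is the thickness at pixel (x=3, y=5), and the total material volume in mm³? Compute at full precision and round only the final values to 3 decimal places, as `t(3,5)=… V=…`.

t(3,5)=2.866 V=404.305

span = t_max - t_min = 3.79 - 0.69 = 3.100
L(3,5) = 179, L_eff = 1 - 179/255 = 0.298039 (inverted)
t(3,5) = 3.79 - 3.100·0.298039 = 2.866
Σt over all 12·5 pixels = 332831/2550 ≈ 130.5219608
V = pitch²·Σt = 1.76²·332831/2550 = 404.305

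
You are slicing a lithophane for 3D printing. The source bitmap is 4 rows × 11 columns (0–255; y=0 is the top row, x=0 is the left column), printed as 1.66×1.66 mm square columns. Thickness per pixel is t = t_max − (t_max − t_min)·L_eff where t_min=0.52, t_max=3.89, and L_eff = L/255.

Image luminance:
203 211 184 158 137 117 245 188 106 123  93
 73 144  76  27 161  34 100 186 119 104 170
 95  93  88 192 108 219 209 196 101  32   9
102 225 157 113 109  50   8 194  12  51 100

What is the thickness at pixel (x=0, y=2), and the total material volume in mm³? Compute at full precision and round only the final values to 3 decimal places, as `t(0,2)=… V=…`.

t(0,2)=2.635 V=274.195

span = t_max - t_min = 3.89 - 0.52 = 3.370
L(0,2) = 95, L_eff = 95/255 = 0.372549
t(0,2) = 3.89 - 3.370·0.372549 = 2.635
Σt over all 4·11 pixels = 1268683/12750 ≈ 99.5045490
V = pitch²·Σt = 1.66²·1268683/12750 = 274.195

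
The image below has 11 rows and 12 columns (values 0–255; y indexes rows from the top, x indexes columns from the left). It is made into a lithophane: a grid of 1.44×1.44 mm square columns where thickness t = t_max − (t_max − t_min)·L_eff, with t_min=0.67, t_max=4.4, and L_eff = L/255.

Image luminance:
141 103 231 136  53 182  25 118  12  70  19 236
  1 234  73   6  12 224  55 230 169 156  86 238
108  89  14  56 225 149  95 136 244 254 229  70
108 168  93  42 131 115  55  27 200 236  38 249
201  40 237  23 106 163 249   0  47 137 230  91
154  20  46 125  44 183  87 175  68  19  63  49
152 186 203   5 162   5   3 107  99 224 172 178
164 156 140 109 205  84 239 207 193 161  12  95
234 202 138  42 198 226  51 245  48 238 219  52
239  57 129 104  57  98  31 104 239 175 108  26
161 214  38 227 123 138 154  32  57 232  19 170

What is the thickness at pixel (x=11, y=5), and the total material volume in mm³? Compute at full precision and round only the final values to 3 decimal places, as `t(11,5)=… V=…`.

span = t_max - t_min = 4.4 - 0.67 = 3.730
L(11,5) = 49, L_eff = 49/255 = 0.192157
t(11,5) = 4.4 - 3.730·0.192157 = 3.683
Σt over all 11·12 pixels = 718714/2125 ≈ 338.2183529
V = pitch²·Σt = 1.44²·718714/2125 = 701.330

t(11,5)=3.683 V=701.330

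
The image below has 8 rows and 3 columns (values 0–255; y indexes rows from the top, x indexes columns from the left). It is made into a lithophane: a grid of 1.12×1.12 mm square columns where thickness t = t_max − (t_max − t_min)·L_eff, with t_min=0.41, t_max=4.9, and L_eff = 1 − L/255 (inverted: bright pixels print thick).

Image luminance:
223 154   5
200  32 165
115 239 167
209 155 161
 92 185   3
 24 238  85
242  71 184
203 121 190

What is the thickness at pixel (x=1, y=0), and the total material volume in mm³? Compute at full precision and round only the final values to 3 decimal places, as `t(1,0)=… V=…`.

t(1,0)=3.122 V=88.832

span = t_max - t_min = 4.9 - 0.41 = 4.490
L(1,0) = 154, L_eff = 1 - 154/255 = 0.396078 (inverted)
t(1,0) = 4.9 - 4.490·0.396078 = 3.122
Σt over all 8·3 pixels = 1805807/25500 ≈ 70.8159608
V = pitch²·Σt = 1.12²·1805807/25500 = 88.832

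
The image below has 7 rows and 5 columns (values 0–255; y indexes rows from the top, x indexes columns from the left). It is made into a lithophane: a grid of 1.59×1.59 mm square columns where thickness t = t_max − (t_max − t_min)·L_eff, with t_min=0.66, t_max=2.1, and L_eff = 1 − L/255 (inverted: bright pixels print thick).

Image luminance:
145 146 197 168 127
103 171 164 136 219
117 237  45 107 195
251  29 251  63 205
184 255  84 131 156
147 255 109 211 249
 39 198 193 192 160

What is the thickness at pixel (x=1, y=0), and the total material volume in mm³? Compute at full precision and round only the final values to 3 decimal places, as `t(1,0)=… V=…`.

span = t_max - t_min = 2.1 - 0.66 = 1.440
L(1,0) = 146, L_eff = 1 - 146/255 = 0.427451 (inverted)
t(1,0) = 2.1 - 1.440·0.427451 = 1.484
Σt over all 7·5 pixels = 233511/4250 ≈ 54.9437647
V = pitch²·Σt = 1.59²·233511/4250 = 138.903

t(1,0)=1.484 V=138.903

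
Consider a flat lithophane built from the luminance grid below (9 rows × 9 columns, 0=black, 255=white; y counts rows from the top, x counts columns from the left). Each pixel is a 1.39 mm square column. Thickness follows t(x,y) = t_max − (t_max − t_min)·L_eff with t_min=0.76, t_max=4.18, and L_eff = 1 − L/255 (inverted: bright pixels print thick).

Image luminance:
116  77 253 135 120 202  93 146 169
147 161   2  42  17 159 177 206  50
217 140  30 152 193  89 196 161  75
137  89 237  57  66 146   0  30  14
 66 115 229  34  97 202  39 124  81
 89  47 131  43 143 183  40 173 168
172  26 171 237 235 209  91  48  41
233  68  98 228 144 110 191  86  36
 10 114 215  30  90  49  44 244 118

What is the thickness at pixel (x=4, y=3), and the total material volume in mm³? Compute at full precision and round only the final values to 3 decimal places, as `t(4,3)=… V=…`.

span = t_max - t_min = 4.18 - 0.76 = 3.420
L(4,3) = 66, L_eff = 1 - 66/255 = 0.741176 (inverted)
t(4,3) = 4.18 - 3.420·0.741176 = 1.645
Σt over all 9·9 pixels = 811281/4250 ≈ 190.8896471
V = pitch²·Σt = 1.39²·811281/4250 = 368.818

t(4,3)=1.645 V=368.818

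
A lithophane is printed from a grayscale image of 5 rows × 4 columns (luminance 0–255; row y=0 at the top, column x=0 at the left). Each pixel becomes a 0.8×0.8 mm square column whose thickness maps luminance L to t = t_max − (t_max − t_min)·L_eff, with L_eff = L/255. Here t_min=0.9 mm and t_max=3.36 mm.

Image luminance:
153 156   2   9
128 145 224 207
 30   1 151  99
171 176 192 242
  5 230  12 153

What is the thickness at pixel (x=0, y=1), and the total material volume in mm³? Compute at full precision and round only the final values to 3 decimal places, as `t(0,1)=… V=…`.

span = t_max - t_min = 3.36 - 0.9 = 2.460
L(0,1) = 128, L_eff = 128/255 = 0.501961
t(0,1) = 3.36 - 2.460·0.501961 = 2.125
Σt over all 5·4 pixels = 91837/2125 ≈ 43.2174118
V = pitch²·Σt = 0.8²·91837/2125 = 27.659

t(0,1)=2.125 V=27.659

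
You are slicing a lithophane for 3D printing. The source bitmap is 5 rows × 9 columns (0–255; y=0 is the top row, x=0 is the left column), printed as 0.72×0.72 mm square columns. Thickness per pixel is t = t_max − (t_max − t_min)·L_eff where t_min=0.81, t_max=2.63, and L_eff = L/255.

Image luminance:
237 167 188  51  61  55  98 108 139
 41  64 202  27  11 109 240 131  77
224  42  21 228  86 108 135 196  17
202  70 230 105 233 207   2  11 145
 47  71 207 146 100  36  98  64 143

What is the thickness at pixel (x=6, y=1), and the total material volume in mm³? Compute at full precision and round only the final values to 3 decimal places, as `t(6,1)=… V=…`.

span = t_max - t_min = 2.63 - 0.81 = 1.820
L(6,1) = 240, L_eff = 240/255 = 0.941176
t(6,1) = 2.63 - 1.820·0.941176 = 0.917
Σt over all 5·9 pixels = 415033/5100 ≈ 81.3790196
V = pitch²·Σt = 0.72²·415033/5100 = 42.187

t(6,1)=0.917 V=42.187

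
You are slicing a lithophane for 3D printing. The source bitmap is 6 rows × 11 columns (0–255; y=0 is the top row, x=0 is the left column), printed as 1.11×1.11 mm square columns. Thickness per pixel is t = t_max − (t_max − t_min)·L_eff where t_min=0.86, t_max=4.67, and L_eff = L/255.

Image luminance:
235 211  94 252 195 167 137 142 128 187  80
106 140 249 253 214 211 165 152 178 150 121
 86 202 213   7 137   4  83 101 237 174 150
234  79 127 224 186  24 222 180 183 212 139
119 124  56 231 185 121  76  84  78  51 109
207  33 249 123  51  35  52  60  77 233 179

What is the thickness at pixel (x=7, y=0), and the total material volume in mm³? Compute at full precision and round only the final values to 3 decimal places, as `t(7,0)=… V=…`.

t(7,0)=2.548 V=204.799

span = t_max - t_min = 4.67 - 0.86 = 3.810
L(7,0) = 142, L_eff = 142/255 = 0.556863
t(7,0) = 4.67 - 3.810·0.556863 = 2.548
Σt over all 6·11 pixels = 706431/4250 ≈ 166.2190588
V = pitch²·Σt = 1.11²·706431/4250 = 204.799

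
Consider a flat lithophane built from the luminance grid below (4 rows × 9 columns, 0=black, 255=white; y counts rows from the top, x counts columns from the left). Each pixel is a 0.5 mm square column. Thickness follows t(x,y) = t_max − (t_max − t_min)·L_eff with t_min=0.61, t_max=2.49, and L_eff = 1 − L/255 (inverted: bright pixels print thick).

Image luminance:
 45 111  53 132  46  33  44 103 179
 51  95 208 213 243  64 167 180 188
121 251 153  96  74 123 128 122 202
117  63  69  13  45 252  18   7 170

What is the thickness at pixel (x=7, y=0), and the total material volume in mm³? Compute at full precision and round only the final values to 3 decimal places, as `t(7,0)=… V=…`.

t(7,0)=1.369 V=13.192

span = t_max - t_min = 2.49 - 0.61 = 1.880
L(7,0) = 103, L_eff = 1 - 103/255 = 0.596078 (inverted)
t(7,0) = 2.49 - 1.880·0.596078 = 1.369
Σt over all 4·9 pixels = 112136/2125 ≈ 52.7698824
V = pitch²·Σt = 0.5²·112136/2125 = 13.192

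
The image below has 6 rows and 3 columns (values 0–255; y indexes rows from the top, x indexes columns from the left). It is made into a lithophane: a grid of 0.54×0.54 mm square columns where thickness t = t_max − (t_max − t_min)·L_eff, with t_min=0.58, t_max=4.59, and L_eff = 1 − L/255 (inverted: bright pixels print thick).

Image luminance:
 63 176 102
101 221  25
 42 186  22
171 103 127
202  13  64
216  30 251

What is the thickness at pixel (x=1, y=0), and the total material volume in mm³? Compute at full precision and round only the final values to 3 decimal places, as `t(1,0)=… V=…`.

span = t_max - t_min = 4.59 - 0.58 = 4.010
L(1,0) = 176, L_eff = 1 - 176/255 = 0.309804 (inverted)
t(1,0) = 4.59 - 4.010·0.309804 = 3.348
Σt over all 6·3 pixels = 74289/1700 ≈ 43.6994118
V = pitch²·Σt = 0.54²·74289/1700 = 12.743

t(1,0)=3.348 V=12.743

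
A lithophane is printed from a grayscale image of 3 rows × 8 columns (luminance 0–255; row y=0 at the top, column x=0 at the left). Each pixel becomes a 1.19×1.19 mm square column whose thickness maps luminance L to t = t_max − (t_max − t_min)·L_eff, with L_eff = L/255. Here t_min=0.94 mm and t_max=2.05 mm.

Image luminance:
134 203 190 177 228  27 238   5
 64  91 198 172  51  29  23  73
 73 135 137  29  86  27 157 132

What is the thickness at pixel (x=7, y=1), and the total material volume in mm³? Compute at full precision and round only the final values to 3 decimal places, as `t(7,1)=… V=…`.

span = t_max - t_min = 2.05 - 0.94 = 1.110
L(7,1) = 73, L_eff = 73/255 = 0.286275
t(7,1) = 2.05 - 1.110·0.286275 = 1.732
Σt over all 3·8 pixels = 319077/8500 ≈ 37.5384706
V = pitch²·Σt = 1.19²·319077/8500 = 53.158

t(7,1)=1.732 V=53.158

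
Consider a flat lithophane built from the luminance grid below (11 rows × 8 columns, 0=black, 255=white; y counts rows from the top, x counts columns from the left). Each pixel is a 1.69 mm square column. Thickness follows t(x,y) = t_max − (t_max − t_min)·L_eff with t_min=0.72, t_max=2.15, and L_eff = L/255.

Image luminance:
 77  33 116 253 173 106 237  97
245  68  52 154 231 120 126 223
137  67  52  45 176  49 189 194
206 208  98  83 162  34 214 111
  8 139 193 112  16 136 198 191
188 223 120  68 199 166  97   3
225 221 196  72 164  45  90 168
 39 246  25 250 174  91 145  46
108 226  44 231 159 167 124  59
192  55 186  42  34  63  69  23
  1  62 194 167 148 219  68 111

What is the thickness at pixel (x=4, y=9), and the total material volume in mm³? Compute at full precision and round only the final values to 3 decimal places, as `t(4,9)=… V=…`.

t(4,9)=1.959 V=358.714

span = t_max - t_min = 2.15 - 0.72 = 1.430
L(4,9) = 34, L_eff = 34/255 = 0.133333
t(4,9) = 2.15 - 1.430·0.133333 = 1.959
Σt over all 11·8 pixels = 1601347/12750 ≈ 125.5958431
V = pitch²·Σt = 1.69²·1601347/12750 = 358.714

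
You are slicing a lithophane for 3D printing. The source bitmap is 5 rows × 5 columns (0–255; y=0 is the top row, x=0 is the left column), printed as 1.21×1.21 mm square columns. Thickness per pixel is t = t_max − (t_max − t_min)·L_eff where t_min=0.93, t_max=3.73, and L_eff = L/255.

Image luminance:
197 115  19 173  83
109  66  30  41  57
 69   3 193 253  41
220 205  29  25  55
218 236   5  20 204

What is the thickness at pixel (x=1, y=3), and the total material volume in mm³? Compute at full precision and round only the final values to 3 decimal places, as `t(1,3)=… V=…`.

t(1,3)=1.479 V=93.668

span = t_max - t_min = 3.73 - 0.93 = 2.800
L(1,3) = 205, L_eff = 205/255 = 0.803922
t(1,3) = 3.73 - 2.800·0.803922 = 1.479
Σt over all 5·5 pixels = 326279/5100 ≈ 63.9762745
V = pitch²·Σt = 1.21²·326279/5100 = 93.668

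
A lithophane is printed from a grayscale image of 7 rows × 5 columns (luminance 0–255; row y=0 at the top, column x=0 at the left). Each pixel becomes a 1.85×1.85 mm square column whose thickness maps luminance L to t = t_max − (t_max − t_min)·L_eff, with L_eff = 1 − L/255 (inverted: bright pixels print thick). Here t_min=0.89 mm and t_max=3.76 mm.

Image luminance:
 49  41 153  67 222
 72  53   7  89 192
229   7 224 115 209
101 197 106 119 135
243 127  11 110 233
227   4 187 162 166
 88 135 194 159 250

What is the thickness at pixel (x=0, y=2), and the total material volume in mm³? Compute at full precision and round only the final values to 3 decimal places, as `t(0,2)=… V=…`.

span = t_max - t_min = 3.76 - 0.89 = 2.870
L(0,2) = 229, L_eff = 1 - 229/255 = 0.101961 (inverted)
t(0,2) = 3.76 - 2.870·0.101961 = 3.467
Σt over all 7·5 pixels = 356391/4250 ≈ 83.8567059
V = pitch²·Σt = 1.85²·356391/4250 = 287.000

t(0,2)=3.467 V=287.000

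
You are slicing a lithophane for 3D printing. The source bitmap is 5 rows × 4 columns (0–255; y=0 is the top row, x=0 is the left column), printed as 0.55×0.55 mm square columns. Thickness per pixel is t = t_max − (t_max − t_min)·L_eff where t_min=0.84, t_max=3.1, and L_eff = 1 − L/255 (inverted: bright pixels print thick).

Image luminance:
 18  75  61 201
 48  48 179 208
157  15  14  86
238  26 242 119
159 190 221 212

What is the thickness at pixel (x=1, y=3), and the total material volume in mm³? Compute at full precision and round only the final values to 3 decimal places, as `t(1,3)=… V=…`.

t(1,3)=1.070 V=11.830

span = t_max - t_min = 3.1 - 0.84 = 2.260
L(1,3) = 26, L_eff = 1 - 26/255 = 0.898039 (inverted)
t(1,3) = 3.1 - 2.260·0.898039 = 1.070
Σt over all 5·4 pixels = 166207/4250 ≈ 39.1075294
V = pitch²·Σt = 0.55²·166207/4250 = 11.830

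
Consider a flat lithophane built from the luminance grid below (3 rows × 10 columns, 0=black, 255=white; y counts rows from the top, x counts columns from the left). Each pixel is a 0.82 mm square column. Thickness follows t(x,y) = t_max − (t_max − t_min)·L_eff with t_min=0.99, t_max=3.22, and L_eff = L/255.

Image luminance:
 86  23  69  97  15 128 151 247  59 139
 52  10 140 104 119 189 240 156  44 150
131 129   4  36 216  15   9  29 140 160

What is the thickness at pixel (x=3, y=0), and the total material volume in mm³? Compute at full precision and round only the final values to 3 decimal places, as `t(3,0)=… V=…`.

span = t_max - t_min = 3.22 - 0.99 = 2.230
L(3,0) = 97, L_eff = 97/255 = 0.380392
t(3,0) = 3.22 - 2.230·0.380392 = 2.372
Σt over all 3·10 pixels = 591633/8500 ≈ 69.6038824
V = pitch²·Σt = 0.82²·591633/8500 = 46.802

t(3,0)=2.372 V=46.802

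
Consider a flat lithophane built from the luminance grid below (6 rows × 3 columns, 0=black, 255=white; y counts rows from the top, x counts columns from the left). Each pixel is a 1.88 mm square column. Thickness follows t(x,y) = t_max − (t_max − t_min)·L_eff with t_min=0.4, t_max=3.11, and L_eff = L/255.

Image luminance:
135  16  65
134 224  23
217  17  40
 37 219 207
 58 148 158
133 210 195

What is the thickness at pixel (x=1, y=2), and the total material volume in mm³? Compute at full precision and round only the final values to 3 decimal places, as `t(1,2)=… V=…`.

span = t_max - t_min = 3.11 - 0.4 = 2.710
L(1,2) = 17, L_eff = 17/255 = 0.066667
t(1,2) = 3.11 - 2.710·0.066667 = 2.929
Σt over all 6·3 pixels = 410767/12750 ≈ 32.2170196
V = pitch²·Σt = 1.88²·410767/12750 = 113.868

t(1,2)=2.929 V=113.868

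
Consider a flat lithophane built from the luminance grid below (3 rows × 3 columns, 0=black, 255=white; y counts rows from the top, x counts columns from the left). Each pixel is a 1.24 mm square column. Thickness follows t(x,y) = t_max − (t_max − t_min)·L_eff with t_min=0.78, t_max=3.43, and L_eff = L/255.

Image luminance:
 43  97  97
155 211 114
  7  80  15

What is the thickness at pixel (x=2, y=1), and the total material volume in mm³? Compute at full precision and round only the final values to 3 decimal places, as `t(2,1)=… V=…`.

span = t_max - t_min = 3.43 - 0.78 = 2.650
L(2,1) = 114, L_eff = 114/255 = 0.447059
t(2,1) = 3.43 - 2.650·0.447059 = 2.245
Σt over all 3·3 pixels = 3801/170 ≈ 22.3588235
V = pitch²·Σt = 1.24²·3801/170 = 34.379

t(2,1)=2.245 V=34.379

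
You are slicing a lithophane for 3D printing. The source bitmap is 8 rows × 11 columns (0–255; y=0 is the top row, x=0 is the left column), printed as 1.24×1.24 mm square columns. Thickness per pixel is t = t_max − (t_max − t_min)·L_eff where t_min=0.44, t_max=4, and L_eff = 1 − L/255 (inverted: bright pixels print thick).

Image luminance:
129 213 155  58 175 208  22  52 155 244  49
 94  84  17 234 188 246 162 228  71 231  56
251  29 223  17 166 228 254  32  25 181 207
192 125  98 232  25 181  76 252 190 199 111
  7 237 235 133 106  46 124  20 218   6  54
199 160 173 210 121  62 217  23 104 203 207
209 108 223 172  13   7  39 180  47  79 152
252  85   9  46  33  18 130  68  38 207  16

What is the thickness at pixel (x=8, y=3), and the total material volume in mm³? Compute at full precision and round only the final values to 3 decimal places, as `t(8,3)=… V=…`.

t(8,3)=3.093 V=303.412

span = t_max - t_min = 4 - 0.44 = 3.560
L(8,3) = 190, L_eff = 1 - 190/255 = 0.254902 (inverted)
t(8,3) = 4 - 3.560·0.254902 = 3.093
Σt over all 8·11 pixels = 419323/2125 ≈ 197.3284706
V = pitch²·Σt = 1.24²·419323/2125 = 303.412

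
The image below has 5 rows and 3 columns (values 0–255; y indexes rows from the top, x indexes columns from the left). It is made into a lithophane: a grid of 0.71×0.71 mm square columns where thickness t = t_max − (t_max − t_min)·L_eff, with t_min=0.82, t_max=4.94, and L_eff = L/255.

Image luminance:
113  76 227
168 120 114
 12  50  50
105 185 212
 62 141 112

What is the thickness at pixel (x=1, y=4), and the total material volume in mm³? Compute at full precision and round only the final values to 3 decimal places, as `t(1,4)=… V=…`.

span = t_max - t_min = 4.94 - 0.82 = 4.120
L(1,4) = 141, L_eff = 141/255 = 0.552941
t(1,4) = 4.94 - 4.120·0.552941 = 2.662
Σt over all 5·3 pixels = 584893/12750 ≈ 45.8739608
V = pitch²·Σt = 0.71²·584893/12750 = 23.125

t(1,4)=2.662 V=23.125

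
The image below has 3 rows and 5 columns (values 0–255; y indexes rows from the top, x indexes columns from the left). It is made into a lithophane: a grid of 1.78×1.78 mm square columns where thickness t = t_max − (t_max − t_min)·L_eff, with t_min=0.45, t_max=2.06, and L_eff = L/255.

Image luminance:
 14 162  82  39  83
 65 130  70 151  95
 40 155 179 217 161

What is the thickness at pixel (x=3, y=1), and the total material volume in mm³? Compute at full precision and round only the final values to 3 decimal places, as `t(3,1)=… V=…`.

span = t_max - t_min = 2.06 - 0.45 = 1.610
L(3,1) = 151, L_eff = 151/255 = 0.592157
t(3,1) = 2.06 - 1.610·0.592157 = 1.107
Σt over all 3·5 pixels = 523427/25500 ≈ 20.5265490
V = pitch²·Σt = 1.78²·523427/25500 = 65.036

t(3,1)=1.107 V=65.036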